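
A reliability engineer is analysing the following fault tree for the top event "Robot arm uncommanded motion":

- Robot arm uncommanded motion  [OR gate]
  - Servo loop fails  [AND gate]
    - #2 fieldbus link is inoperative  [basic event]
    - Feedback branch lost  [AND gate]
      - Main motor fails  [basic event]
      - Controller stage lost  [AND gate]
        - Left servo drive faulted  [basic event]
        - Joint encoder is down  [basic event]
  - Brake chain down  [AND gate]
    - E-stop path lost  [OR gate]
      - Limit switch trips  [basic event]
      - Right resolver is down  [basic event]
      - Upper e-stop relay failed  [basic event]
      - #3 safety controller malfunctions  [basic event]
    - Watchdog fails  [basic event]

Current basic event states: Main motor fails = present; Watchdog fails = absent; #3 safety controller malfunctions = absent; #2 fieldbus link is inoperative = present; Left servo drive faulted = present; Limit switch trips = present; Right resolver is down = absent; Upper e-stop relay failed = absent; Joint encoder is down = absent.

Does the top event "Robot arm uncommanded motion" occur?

Controller stage lost [AND]: Left servo drive faulted=occurs, Joint encoder is down=not → not all inputs occur → does not occur.
Feedback branch lost [AND]: Main motor fails=occurs, Controller stage lost=not → not all inputs occur → does not occur.
Servo loop fails [AND]: #2 fieldbus link is inoperative=occurs, Feedback branch lost=not → not all inputs occur → does not occur.
E-stop path lost [OR]: Limit switch trips=occurs, Right resolver is down=not, Upper e-stop relay failed=not, #3 safety controller malfunctions=not → at least one input occurs → occurs.
Brake chain down [AND]: E-stop path lost=occurs, Watchdog fails=not → not all inputs occur → does not occur.
Robot arm uncommanded motion [OR]: Servo loop fails=not, Brake chain down=not → no input occurs → does not occur.

No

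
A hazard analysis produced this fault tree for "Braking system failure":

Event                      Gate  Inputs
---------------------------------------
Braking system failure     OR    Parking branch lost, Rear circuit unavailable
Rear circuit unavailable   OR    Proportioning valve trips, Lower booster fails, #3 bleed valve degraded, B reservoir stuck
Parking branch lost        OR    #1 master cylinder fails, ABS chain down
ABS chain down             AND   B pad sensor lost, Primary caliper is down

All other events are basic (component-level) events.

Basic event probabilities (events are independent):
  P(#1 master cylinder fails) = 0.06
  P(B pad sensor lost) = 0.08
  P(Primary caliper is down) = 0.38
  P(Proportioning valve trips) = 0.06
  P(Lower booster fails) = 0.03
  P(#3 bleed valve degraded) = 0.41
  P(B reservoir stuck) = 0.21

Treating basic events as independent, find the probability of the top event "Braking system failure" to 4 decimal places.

0.6127

P(ABS chain down) [AND] = 0.08 × 0.38 = 0.030400
P(Parking branch lost) [OR] = 1 − (1−0.06) × (1−0.030400) = 0.088576
P(Rear circuit unavailable) [OR] = 1 − (1−0.06) × (1−0.03) × (1−0.41) × (1−0.21) = 0.575010
P(Braking system failure) [OR] = 1 − (1−0.088576) × (1−0.575010) = 0.612654
Rounded to 4 decimal places: P(Braking system failure) ≈ 0.6127.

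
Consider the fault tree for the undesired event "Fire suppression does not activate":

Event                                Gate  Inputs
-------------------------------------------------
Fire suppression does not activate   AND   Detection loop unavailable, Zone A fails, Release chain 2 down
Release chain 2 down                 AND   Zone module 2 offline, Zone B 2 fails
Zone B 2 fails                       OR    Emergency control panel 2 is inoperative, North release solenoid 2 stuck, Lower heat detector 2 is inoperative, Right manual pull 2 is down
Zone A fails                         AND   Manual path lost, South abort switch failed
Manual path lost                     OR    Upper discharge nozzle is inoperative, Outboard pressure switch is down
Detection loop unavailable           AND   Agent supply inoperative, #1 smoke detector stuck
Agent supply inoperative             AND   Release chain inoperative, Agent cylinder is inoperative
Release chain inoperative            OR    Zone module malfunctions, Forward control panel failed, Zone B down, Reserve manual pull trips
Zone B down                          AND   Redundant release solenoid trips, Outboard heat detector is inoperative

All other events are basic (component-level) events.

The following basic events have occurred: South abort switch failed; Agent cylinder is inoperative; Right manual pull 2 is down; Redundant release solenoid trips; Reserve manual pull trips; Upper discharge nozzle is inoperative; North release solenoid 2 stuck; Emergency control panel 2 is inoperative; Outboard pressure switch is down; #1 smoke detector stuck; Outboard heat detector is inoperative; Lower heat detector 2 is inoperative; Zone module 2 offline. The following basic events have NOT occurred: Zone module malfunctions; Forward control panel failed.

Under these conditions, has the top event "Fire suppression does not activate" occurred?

Zone B down [AND]: Redundant release solenoid trips=occurs, Outboard heat detector is inoperative=occurs → all inputs occur → occurs.
Release chain inoperative [OR]: Zone module malfunctions=not, Forward control panel failed=not, Zone B down=occurs, Reserve manual pull trips=occurs → at least one input occurs → occurs.
Agent supply inoperative [AND]: Release chain inoperative=occurs, Agent cylinder is inoperative=occurs → all inputs occur → occurs.
Detection loop unavailable [AND]: Agent supply inoperative=occurs, #1 smoke detector stuck=occurs → all inputs occur → occurs.
Manual path lost [OR]: Upper discharge nozzle is inoperative=occurs, Outboard pressure switch is down=occurs → at least one input occurs → occurs.
Zone A fails [AND]: Manual path lost=occurs, South abort switch failed=occurs → all inputs occur → occurs.
Zone B 2 fails [OR]: Emergency control panel 2 is inoperative=occurs, North release solenoid 2 stuck=occurs, Lower heat detector 2 is inoperative=occurs, Right manual pull 2 is down=occurs → at least one input occurs → occurs.
Release chain 2 down [AND]: Zone module 2 offline=occurs, Zone B 2 fails=occurs → all inputs occur → occurs.
Fire suppression does not activate [AND]: Detection loop unavailable=occurs, Zone A fails=occurs, Release chain 2 down=occurs → all inputs occur → occurs.

Yes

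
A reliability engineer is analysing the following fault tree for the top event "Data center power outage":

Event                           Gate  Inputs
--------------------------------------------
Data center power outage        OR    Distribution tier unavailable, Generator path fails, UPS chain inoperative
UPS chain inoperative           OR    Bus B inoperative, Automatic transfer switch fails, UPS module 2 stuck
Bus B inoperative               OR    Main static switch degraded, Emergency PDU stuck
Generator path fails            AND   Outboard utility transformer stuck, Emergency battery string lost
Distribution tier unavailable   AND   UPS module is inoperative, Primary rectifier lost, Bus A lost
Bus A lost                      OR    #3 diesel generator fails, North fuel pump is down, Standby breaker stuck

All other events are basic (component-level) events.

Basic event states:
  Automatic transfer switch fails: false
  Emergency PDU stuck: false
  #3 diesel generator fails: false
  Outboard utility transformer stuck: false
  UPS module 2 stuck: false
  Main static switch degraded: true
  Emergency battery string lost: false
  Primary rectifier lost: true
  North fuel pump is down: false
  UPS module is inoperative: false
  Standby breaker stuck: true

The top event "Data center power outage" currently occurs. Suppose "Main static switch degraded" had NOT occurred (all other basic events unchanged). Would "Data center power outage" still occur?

No

Counterfactual: set "Main static switch degraded" to not occurred.
Bus A lost [OR]: #3 diesel generator fails=not, North fuel pump is down=not, Standby breaker stuck=occurs → at least one input occurs → occurs.
Distribution tier unavailable [AND]: UPS module is inoperative=not, Primary rectifier lost=occurs, Bus A lost=occurs → not all inputs occur → does not occur.
Generator path fails [AND]: Outboard utility transformer stuck=not, Emergency battery string lost=not → not all inputs occur → does not occur.
Bus B inoperative [OR]: Main static switch degraded=not, Emergency PDU stuck=not → no input occurs → does not occur.
UPS chain inoperative [OR]: Bus B inoperative=not, Automatic transfer switch fails=not, UPS module 2 stuck=not → no input occurs → does not occur.
Data center power outage [OR]: Distribution tier unavailable=not, Generator path fails=not, UPS chain inoperative=not → no input occurs → does not occur.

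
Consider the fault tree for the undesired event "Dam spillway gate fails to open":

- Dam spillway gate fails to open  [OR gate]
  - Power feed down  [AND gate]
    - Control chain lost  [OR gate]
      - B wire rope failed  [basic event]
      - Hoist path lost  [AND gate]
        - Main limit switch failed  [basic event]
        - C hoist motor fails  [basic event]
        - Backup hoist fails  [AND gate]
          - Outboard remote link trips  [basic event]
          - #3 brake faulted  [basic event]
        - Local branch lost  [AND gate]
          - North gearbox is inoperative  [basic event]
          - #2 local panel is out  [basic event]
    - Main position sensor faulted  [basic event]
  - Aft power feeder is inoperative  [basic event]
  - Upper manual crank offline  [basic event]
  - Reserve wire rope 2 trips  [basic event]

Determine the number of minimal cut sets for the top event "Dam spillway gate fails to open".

Backup hoist fails [AND]: one cut set from each child combined → 1 × 1 = 1 cut set(s).
Local branch lost [AND]: one cut set from each child combined → 1 × 1 = 1 cut set(s).
Hoist path lost [AND]: one cut set from each child combined → 1 × 1 × 1 × 1 = 1 cut set(s).
Control chain lost [OR]: union of children's cut sets → 2 cut set(s).
Power feed down [AND]: one cut set from each child combined → 2 × 1 = 2 cut set(s).
Dam spillway gate fails to open [OR]: union of children's cut sets → 5 cut set(s).
Minimal cut sets: {B wire rope failed, Main position sensor faulted}; {#2 local panel is out, #3 brake faulted, C hoist motor fails, Main limit switch failed, Main position sensor faulted, North gearbox is inoperative, Outboard remote link trips}; {Aft power feeder is inoperative}; {Upper manual crank offline}; {Reserve wire rope 2 trips}.

5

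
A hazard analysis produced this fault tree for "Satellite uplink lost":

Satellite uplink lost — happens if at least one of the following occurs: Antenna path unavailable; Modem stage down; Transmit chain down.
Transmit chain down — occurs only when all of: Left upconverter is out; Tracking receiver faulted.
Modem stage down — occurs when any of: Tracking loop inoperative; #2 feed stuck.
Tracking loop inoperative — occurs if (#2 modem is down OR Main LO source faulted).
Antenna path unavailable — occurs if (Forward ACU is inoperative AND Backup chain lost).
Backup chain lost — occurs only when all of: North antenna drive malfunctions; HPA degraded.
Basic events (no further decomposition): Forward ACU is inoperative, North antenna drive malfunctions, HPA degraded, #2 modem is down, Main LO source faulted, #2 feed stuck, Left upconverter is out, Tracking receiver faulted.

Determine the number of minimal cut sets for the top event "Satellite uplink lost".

5

Backup chain lost [AND]: one cut set from each child combined → 1 × 1 = 1 cut set(s).
Antenna path unavailable [AND]: one cut set from each child combined → 1 × 1 = 1 cut set(s).
Tracking loop inoperative [OR]: union of children's cut sets → 2 cut set(s).
Modem stage down [OR]: union of children's cut sets → 3 cut set(s).
Transmit chain down [AND]: one cut set from each child combined → 1 × 1 = 1 cut set(s).
Satellite uplink lost [OR]: union of children's cut sets → 5 cut set(s).
Minimal cut sets: {Forward ACU is inoperative, HPA degraded, North antenna drive malfunctions}; {#2 modem is down}; {Main LO source faulted}; {#2 feed stuck}; {Left upconverter is out, Tracking receiver faulted}.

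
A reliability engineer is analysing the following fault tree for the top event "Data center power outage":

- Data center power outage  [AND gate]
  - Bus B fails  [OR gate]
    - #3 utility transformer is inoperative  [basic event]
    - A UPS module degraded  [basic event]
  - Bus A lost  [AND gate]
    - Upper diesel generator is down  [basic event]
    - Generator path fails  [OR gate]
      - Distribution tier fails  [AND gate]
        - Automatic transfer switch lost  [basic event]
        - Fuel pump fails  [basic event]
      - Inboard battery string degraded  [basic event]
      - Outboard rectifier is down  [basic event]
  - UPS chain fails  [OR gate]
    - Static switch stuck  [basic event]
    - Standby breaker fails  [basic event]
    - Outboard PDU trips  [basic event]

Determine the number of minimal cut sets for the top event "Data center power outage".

Bus B fails [OR]: union of children's cut sets → 2 cut set(s).
Distribution tier fails [AND]: one cut set from each child combined → 1 × 1 = 1 cut set(s).
Generator path fails [OR]: union of children's cut sets → 3 cut set(s).
Bus A lost [AND]: one cut set from each child combined → 1 × 3 = 3 cut set(s).
UPS chain fails [OR]: union of children's cut sets → 3 cut set(s).
Data center power outage [AND]: one cut set from each child combined → 2 × 3 × 3 = 18 cut set(s).

18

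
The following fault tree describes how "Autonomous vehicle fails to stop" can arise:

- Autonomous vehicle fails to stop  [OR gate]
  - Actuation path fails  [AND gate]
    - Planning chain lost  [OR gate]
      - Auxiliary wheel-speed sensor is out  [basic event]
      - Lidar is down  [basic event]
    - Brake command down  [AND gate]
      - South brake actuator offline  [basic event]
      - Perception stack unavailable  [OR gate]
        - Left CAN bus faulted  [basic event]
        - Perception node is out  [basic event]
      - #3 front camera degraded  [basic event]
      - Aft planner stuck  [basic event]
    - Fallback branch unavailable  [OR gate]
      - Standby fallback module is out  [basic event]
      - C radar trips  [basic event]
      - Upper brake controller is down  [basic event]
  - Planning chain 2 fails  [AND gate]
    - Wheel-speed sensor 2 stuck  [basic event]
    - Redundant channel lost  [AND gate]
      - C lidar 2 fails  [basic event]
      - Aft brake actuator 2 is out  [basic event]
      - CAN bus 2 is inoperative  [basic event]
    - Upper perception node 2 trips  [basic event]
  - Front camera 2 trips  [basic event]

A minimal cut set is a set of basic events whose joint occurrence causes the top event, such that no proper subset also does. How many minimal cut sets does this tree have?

Planning chain lost [OR]: union of children's cut sets → 2 cut set(s).
Perception stack unavailable [OR]: union of children's cut sets → 2 cut set(s).
Brake command down [AND]: one cut set from each child combined → 1 × 2 × 1 × 1 = 2 cut set(s).
Fallback branch unavailable [OR]: union of children's cut sets → 3 cut set(s).
Actuation path fails [AND]: one cut set from each child combined → 2 × 2 × 3 = 12 cut set(s).
Redundant channel lost [AND]: one cut set from each child combined → 1 × 1 × 1 = 1 cut set(s).
Planning chain 2 fails [AND]: one cut set from each child combined → 1 × 1 × 1 = 1 cut set(s).
Autonomous vehicle fails to stop [OR]: union of children's cut sets → 14 cut set(s).

14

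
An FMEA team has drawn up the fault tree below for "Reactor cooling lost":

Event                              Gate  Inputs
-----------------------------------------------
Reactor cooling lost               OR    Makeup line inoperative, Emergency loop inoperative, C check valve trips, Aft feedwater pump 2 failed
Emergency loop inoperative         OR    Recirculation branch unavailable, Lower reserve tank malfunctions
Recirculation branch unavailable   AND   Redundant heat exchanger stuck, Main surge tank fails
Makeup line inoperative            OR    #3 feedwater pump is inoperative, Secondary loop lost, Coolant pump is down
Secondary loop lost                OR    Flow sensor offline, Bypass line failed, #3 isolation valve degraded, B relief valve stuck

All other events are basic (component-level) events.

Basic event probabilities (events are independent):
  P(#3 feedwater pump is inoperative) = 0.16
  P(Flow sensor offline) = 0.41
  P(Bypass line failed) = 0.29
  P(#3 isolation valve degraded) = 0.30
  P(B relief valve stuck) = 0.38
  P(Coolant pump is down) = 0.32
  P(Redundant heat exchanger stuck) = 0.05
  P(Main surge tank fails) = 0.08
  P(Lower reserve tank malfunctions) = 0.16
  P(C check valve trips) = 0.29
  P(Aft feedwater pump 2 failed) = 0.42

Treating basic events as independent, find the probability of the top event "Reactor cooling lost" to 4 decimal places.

0.9642

P(Secondary loop lost) [OR] = 1 − (1−0.41) × (1−0.29) × (1−0.30) × (1−0.38) = 0.818197
P(Makeup line inoperative) [OR] = 1 − (1−0.16) × (1−0.818197) × (1−0.32) = 0.896154
P(Recirculation branch unavailable) [AND] = 0.05 × 0.08 = 0.004000
P(Emergency loop inoperative) [OR] = 1 − (1−0.004000) × (1−0.16) = 0.163360
P(Reactor cooling lost) [OR] = 1 − (1−0.896154) × (1−0.163360) × (1−0.29) × (1−0.42) = 0.964222
Rounded to 4 decimal places: P(Reactor cooling lost) ≈ 0.9642.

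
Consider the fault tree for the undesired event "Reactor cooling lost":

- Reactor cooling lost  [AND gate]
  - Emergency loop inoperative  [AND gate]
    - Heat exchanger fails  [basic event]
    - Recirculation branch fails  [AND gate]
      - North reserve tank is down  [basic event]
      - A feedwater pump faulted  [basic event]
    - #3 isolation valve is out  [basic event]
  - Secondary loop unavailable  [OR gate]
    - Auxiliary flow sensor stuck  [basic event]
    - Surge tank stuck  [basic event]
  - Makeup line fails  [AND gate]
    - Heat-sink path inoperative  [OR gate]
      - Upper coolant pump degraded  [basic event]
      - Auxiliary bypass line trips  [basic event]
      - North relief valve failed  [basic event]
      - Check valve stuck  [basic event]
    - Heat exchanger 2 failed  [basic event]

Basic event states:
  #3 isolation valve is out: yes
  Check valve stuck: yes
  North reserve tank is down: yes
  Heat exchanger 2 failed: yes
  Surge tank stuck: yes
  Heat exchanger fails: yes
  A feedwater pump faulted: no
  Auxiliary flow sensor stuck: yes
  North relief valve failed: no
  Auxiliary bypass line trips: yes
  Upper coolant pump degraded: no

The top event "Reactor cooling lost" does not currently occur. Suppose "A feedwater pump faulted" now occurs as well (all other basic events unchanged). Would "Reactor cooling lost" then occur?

Yes

Counterfactual: set "A feedwater pump faulted" to occurred.
Recirculation branch fails [AND]: North reserve tank is down=occurs, A feedwater pump faulted=occurs → all inputs occur → occurs.
Emergency loop inoperative [AND]: Heat exchanger fails=occurs, Recirculation branch fails=occurs, #3 isolation valve is out=occurs → all inputs occur → occurs.
Secondary loop unavailable [OR]: Auxiliary flow sensor stuck=occurs, Surge tank stuck=occurs → at least one input occurs → occurs.
Heat-sink path inoperative [OR]: Upper coolant pump degraded=not, Auxiliary bypass line trips=occurs, North relief valve failed=not, Check valve stuck=occurs → at least one input occurs → occurs.
Makeup line fails [AND]: Heat-sink path inoperative=occurs, Heat exchanger 2 failed=occurs → all inputs occur → occurs.
Reactor cooling lost [AND]: Emergency loop inoperative=occurs, Secondary loop unavailable=occurs, Makeup line fails=occurs → all inputs occur → occurs.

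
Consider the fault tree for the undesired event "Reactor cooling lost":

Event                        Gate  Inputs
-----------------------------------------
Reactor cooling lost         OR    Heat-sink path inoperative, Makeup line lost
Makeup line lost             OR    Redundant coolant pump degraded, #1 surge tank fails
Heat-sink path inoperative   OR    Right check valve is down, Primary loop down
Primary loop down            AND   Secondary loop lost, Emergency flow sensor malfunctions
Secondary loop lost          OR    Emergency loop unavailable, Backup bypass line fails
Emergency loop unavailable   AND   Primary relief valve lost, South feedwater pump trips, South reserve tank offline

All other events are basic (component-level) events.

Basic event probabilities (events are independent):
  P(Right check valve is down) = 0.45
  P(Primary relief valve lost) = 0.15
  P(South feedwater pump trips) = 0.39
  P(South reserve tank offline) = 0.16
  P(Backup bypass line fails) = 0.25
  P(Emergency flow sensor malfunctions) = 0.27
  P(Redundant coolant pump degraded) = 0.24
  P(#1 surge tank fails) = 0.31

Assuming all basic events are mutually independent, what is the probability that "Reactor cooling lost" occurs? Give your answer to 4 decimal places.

0.7316

P(Emergency loop unavailable) [AND] = 0.15 × 0.39 × 0.16 = 0.009360
P(Secondary loop lost) [OR] = 1 − (1−0.009360) × (1−0.25) = 0.257020
P(Primary loop down) [AND] = 0.257020 × 0.27 = 0.069395
P(Heat-sink path inoperative) [OR] = 1 − (1−0.45) × (1−0.069395) = 0.488167
P(Makeup line lost) [OR] = 1 − (1−0.24) × (1−0.31) = 0.475600
P(Reactor cooling lost) [OR] = 1 − (1−0.488167) × (1−0.475600) = 0.731595
Rounded to 4 decimal places: P(Reactor cooling lost) ≈ 0.7316.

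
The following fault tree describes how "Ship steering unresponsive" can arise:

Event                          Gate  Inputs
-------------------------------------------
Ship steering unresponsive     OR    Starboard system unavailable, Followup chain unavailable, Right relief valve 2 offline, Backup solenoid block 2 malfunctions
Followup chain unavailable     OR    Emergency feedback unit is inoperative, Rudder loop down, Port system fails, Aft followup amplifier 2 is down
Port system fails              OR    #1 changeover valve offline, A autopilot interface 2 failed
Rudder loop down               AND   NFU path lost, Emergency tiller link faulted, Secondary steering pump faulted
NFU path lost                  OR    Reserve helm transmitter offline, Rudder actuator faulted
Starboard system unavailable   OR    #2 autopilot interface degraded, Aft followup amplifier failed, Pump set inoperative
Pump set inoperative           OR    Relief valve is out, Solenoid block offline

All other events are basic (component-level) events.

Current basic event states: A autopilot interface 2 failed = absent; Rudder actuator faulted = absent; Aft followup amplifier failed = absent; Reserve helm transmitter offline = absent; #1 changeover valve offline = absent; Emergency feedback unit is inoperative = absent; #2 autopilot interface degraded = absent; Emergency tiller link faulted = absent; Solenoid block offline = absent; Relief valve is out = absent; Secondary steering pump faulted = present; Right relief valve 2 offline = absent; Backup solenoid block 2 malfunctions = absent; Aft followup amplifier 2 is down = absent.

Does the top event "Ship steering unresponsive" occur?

No

Pump set inoperative [OR]: Relief valve is out=not, Solenoid block offline=not → no input occurs → does not occur.
Starboard system unavailable [OR]: #2 autopilot interface degraded=not, Aft followup amplifier failed=not, Pump set inoperative=not → no input occurs → does not occur.
NFU path lost [OR]: Reserve helm transmitter offline=not, Rudder actuator faulted=not → no input occurs → does not occur.
Rudder loop down [AND]: NFU path lost=not, Emergency tiller link faulted=not, Secondary steering pump faulted=occurs → not all inputs occur → does not occur.
Port system fails [OR]: #1 changeover valve offline=not, A autopilot interface 2 failed=not → no input occurs → does not occur.
Followup chain unavailable [OR]: Emergency feedback unit is inoperative=not, Rudder loop down=not, Port system fails=not, Aft followup amplifier 2 is down=not → no input occurs → does not occur.
Ship steering unresponsive [OR]: Starboard system unavailable=not, Followup chain unavailable=not, Right relief valve 2 offline=not, Backup solenoid block 2 malfunctions=not → no input occurs → does not occur.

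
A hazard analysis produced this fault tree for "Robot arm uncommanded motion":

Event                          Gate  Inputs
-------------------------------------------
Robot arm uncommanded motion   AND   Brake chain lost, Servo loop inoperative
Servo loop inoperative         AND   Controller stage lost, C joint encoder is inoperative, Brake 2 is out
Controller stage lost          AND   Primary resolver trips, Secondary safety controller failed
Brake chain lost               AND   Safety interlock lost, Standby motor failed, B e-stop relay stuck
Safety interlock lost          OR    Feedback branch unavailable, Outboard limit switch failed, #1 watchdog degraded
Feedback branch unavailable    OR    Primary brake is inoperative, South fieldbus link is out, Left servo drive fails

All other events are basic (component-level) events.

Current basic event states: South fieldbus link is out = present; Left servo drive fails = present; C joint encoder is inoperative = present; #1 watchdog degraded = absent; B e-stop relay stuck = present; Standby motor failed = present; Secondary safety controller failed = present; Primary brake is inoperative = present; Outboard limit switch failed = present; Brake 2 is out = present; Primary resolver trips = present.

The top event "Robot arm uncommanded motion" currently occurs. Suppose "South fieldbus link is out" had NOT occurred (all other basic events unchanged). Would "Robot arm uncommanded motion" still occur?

Yes

Counterfactual: set "South fieldbus link is out" to not occurred.
Feedback branch unavailable [OR]: Primary brake is inoperative=occurs, South fieldbus link is out=not, Left servo drive fails=occurs → at least one input occurs → occurs.
Safety interlock lost [OR]: Feedback branch unavailable=occurs, Outboard limit switch failed=occurs, #1 watchdog degraded=not → at least one input occurs → occurs.
Brake chain lost [AND]: Safety interlock lost=occurs, Standby motor failed=occurs, B e-stop relay stuck=occurs → all inputs occur → occurs.
Controller stage lost [AND]: Primary resolver trips=occurs, Secondary safety controller failed=occurs → all inputs occur → occurs.
Servo loop inoperative [AND]: Controller stage lost=occurs, C joint encoder is inoperative=occurs, Brake 2 is out=occurs → all inputs occur → occurs.
Robot arm uncommanded motion [AND]: Brake chain lost=occurs, Servo loop inoperative=occurs → all inputs occur → occurs.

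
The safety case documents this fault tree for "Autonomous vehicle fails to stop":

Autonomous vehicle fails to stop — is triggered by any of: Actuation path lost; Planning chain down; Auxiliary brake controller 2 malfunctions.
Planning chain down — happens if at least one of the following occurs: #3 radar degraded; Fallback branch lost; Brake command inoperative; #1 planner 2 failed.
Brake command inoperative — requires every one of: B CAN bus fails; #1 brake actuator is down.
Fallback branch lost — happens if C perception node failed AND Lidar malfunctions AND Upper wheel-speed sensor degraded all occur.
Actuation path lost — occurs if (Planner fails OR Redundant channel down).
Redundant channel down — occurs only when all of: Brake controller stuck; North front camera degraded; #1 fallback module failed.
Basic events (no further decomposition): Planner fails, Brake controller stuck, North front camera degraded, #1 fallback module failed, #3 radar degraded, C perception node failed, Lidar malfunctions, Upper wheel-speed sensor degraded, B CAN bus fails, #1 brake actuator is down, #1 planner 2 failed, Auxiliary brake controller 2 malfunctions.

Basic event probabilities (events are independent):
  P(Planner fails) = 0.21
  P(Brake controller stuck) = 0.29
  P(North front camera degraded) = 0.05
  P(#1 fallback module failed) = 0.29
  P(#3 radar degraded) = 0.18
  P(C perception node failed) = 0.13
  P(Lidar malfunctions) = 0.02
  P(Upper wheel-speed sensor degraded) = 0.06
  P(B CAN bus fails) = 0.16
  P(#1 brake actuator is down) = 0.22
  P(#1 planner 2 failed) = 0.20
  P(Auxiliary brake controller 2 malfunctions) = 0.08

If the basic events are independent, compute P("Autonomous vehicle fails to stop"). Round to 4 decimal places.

P(Redundant channel down) [AND] = 0.29 × 0.05 × 0.29 = 0.004205
P(Actuation path lost) [OR] = 1 − (1−0.21) × (1−0.004205) = 0.213322
P(Fallback branch lost) [AND] = 0.13 × 0.02 × 0.06 = 0.000156
P(Brake command inoperative) [AND] = 0.16 × 0.22 = 0.035200
P(Planning chain down) [OR] = 1 − (1−0.18) × (1−0.000156) × (1−0.035200) × (1−0.20) = 0.367190
P(Autonomous vehicle fails to stop) [OR] = 1 − (1−0.213322) × (1−0.367190) × (1−0.08) = 0.542008
Rounded to 4 decimal places: P(Autonomous vehicle fails to stop) ≈ 0.5420.

0.5420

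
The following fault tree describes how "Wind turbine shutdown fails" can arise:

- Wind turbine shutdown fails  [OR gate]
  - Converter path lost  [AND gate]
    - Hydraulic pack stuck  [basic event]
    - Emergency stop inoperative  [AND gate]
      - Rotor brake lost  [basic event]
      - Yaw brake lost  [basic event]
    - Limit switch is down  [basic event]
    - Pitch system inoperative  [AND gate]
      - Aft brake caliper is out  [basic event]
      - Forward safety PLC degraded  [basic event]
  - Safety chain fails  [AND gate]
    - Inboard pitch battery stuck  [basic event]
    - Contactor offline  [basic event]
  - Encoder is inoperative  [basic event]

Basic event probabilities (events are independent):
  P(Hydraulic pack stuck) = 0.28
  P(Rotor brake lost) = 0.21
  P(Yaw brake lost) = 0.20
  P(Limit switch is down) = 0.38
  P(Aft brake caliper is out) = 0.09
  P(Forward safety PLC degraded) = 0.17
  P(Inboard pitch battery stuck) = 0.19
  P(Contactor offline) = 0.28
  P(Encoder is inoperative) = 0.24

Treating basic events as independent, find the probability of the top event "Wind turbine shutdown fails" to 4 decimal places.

0.2805

P(Emergency stop inoperative) [AND] = 0.21 × 0.20 = 0.042000
P(Pitch system inoperative) [AND] = 0.09 × 0.17 = 0.015300
P(Converter path lost) [AND] = 0.28 × 0.042000 × 0.38 × 0.015300 = 0.000068
P(Safety chain fails) [AND] = 0.19 × 0.28 = 0.053200
P(Wind turbine shutdown fails) [OR] = 1 − (1−0.000068) × (1−0.053200) × (1−0.24) = 0.280481
Rounded to 4 decimal places: P(Wind turbine shutdown fails) ≈ 0.2805.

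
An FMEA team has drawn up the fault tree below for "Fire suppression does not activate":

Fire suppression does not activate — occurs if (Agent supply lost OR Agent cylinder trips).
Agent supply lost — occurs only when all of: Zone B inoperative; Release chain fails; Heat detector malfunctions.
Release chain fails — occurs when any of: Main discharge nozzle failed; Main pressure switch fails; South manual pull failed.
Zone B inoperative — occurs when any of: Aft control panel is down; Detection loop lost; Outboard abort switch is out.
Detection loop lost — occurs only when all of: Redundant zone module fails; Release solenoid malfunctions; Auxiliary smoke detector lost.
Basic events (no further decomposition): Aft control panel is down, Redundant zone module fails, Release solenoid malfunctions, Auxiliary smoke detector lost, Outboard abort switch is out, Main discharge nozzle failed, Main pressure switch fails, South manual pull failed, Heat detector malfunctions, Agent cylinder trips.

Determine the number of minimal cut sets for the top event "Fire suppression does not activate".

Detection loop lost [AND]: one cut set from each child combined → 1 × 1 × 1 = 1 cut set(s).
Zone B inoperative [OR]: union of children's cut sets → 3 cut set(s).
Release chain fails [OR]: union of children's cut sets → 3 cut set(s).
Agent supply lost [AND]: one cut set from each child combined → 3 × 3 × 1 = 9 cut set(s).
Fire suppression does not activate [OR]: union of children's cut sets → 10 cut set(s).
Minimal cut sets: {Aft control panel is down, Heat detector malfunctions, Main discharge nozzle failed}; {Aft control panel is down, Heat detector malfunctions, Main pressure switch fails}; {Aft control panel is down, Heat detector malfunctions, South manual pull failed}; {Auxiliary smoke detector lost, Heat detector malfunctions, Main discharge nozzle failed, Redundant zone module fails, Release solenoid malfunctions}; {Auxiliary smoke detector lost, Heat detector malfunctions, Main pressure switch fails, Redundant zone module fails, Release solenoid malfunctions}; {Auxiliary smoke detector lost, Heat detector malfunctions, Redundant zone module fails, Release solenoid malfunctions, South manual pull failed}; {Heat detector malfunctions, Main discharge nozzle failed, Outboard abort switch is out}; {Heat detector malfunctions, Main pressure switch fails, Outboard abort switch is out}; {Heat detector malfunctions, Outboard abort switch is out, South manual pull failed}; {Agent cylinder trips}.

10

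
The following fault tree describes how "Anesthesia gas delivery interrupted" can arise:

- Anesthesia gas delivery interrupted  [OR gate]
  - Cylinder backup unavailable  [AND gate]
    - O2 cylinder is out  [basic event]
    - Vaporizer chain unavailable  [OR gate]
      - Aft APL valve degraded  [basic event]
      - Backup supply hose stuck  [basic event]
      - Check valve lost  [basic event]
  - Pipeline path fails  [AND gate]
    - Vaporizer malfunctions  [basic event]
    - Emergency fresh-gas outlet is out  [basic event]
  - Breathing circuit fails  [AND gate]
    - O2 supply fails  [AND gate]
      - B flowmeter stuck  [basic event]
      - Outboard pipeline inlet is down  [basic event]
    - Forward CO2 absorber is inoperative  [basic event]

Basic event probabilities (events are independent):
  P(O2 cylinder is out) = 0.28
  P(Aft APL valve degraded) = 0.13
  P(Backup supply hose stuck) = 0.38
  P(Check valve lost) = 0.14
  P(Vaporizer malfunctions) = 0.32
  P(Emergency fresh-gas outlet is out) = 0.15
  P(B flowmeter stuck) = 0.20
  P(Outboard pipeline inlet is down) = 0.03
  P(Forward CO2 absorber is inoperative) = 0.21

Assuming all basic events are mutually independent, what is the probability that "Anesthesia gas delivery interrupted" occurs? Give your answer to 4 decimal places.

P(Vaporizer chain unavailable) [OR] = 1 − (1−0.13) × (1−0.38) × (1−0.14) = 0.536116
P(Cylinder backup unavailable) [AND] = 0.28 × 0.536116 = 0.150112
P(Pipeline path fails) [AND] = 0.32 × 0.15 = 0.048000
P(O2 supply fails) [AND] = 0.20 × 0.03 = 0.006000
P(Breathing circuit fails) [AND] = 0.006000 × 0.21 = 0.001260
P(Anesthesia gas delivery interrupted) [OR] = 1 − (1−0.150112) × (1−0.048000) × (1−0.001260) = 0.191926
Rounded to 4 decimal places: P(Anesthesia gas delivery interrupted) ≈ 0.1919.

0.1919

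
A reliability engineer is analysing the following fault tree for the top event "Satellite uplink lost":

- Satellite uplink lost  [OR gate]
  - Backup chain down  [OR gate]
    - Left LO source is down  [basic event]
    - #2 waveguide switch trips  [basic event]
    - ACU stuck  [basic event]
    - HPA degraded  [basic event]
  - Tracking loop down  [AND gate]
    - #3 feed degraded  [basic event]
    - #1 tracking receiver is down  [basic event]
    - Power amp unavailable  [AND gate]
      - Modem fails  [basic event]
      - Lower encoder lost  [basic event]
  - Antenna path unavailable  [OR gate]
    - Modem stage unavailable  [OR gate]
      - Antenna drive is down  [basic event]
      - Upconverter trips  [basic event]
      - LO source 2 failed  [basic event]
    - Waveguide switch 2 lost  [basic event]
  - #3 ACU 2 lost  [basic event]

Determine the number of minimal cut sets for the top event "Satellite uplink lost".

Backup chain down [OR]: union of children's cut sets → 4 cut set(s).
Power amp unavailable [AND]: one cut set from each child combined → 1 × 1 = 1 cut set(s).
Tracking loop down [AND]: one cut set from each child combined → 1 × 1 × 1 = 1 cut set(s).
Modem stage unavailable [OR]: union of children's cut sets → 3 cut set(s).
Antenna path unavailable [OR]: union of children's cut sets → 4 cut set(s).
Satellite uplink lost [OR]: union of children's cut sets → 10 cut set(s).
Minimal cut sets: {Left LO source is down}; {#2 waveguide switch trips}; {ACU stuck}; {HPA degraded}; {#1 tracking receiver is down, #3 feed degraded, Lower encoder lost, Modem fails}; {Antenna drive is down}; {Upconverter trips}; {LO source 2 failed}; {Waveguide switch 2 lost}; {#3 ACU 2 lost}.

10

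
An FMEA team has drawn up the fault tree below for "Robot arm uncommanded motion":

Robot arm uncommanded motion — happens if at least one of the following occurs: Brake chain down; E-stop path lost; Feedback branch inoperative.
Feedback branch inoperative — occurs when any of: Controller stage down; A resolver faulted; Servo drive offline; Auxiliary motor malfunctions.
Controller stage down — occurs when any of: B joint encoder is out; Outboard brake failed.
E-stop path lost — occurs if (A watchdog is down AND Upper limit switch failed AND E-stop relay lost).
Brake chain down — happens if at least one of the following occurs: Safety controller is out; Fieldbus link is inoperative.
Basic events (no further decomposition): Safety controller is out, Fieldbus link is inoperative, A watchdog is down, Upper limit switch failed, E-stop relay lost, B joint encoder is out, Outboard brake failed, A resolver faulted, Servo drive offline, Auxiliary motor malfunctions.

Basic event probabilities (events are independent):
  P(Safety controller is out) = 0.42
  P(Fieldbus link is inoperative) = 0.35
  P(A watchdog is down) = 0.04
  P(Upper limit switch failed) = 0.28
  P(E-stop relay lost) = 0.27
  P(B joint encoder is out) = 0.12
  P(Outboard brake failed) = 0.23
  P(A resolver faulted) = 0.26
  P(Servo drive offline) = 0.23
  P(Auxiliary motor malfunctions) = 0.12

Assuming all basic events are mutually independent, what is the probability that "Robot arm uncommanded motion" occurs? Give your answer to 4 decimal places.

0.8723

P(Brake chain down) [OR] = 1 − (1−0.42) × (1−0.35) = 0.623000
P(E-stop path lost) [AND] = 0.04 × 0.28 × 0.27 = 0.003024
P(Controller stage down) [OR] = 1 − (1−0.12) × (1−0.23) = 0.322400
P(Feedback branch inoperative) [OR] = 1 − (1−0.322400) × (1−0.26) × (1−0.23) × (1−0.12) = 0.660235
P(Robot arm uncommanded motion) [OR] = 1 − (1−0.623000) × (1−0.003024) × (1−0.660235) = 0.872296
Rounded to 4 decimal places: P(Robot arm uncommanded motion) ≈ 0.8723.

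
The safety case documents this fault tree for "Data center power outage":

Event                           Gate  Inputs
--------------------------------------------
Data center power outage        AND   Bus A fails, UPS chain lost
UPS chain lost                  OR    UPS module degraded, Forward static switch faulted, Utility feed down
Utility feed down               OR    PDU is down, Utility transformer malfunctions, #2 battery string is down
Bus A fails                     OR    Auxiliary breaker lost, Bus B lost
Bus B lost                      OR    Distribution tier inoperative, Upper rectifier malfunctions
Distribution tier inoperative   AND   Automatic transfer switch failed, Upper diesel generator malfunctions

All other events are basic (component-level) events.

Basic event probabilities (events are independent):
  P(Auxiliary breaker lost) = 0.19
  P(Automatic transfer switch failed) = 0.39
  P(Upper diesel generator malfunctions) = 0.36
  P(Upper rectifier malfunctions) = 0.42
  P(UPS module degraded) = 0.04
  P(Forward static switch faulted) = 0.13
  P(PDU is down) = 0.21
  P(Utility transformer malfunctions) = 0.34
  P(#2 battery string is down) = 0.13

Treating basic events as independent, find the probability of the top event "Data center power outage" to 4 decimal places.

P(Distribution tier inoperative) [AND] = 0.39 × 0.36 = 0.140400
P(Bus B lost) [OR] = 1 − (1−0.140400) × (1−0.42) = 0.501432
P(Bus A fails) [OR] = 1 − (1−0.19) × (1−0.501432) = 0.596160
P(Utility feed down) [OR] = 1 − (1−0.21) × (1−0.34) × (1−0.13) = 0.546382
P(UPS chain lost) [OR] = 1 − (1−0.04) × (1−0.13) × (1−0.546382) = 0.621138
P(Data center power outage) [AND] = 0.596160 × 0.621138 = 0.370298
Rounded to 4 decimal places: P(Data center power outage) ≈ 0.3703.

0.3703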